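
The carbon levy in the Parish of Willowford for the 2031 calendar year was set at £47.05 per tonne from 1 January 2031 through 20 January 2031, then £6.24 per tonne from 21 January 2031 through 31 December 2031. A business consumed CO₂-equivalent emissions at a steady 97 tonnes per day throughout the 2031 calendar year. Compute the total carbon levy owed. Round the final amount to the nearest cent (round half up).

1 January – 20 January 2031: 20 days × 97 tonnes/day = 1,940 tonnes at £47.05/tonne → £91277.00
21 January – 31 December 2031: 345 days × 97 tonnes/day = 33,465 tonnes at £6.24/tonne → £208821.60

£300098.60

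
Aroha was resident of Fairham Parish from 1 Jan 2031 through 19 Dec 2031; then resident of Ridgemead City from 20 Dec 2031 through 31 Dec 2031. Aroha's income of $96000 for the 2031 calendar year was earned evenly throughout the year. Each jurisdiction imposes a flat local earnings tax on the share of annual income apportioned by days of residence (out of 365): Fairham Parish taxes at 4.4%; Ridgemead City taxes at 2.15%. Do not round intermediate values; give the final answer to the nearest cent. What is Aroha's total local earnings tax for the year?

Fairham Parish, 1 Jan – 19 Dec 2031: 353 days → $96000 × 4.4% × 353/365 = $4085.1288
Ridgemead City, 20 Dec – 31 Dec 2031: 12 days → $96000 × 2.15% × 12/365 = $67.8575
Total = $4152.9863

$4152.99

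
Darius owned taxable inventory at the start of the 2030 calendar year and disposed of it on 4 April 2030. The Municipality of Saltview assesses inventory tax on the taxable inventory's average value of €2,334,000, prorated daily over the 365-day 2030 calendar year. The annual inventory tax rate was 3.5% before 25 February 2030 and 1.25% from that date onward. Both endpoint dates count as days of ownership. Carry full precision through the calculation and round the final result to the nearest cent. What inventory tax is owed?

1 January – 24 February 2030: 55 days at 3.5% → €2,334,000 × 3.5% × 55/365 = €12,309.4521
25 February – 4 April 2030: 39 days at 1.25% → €2,334,000 × 1.25% × 39/365 = €3,117.3288
Total = €15,426.7808

€15,426.78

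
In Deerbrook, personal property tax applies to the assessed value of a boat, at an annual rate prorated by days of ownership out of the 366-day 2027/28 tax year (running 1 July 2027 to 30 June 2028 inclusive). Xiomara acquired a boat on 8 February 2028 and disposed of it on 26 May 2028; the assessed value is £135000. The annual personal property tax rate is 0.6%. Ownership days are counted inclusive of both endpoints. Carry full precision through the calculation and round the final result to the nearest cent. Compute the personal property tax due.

Days held (8 February – 26 May 2028): 109 out of 366
Tax = £135000 × 0.6% × 109/366 = £241.2295

£241.23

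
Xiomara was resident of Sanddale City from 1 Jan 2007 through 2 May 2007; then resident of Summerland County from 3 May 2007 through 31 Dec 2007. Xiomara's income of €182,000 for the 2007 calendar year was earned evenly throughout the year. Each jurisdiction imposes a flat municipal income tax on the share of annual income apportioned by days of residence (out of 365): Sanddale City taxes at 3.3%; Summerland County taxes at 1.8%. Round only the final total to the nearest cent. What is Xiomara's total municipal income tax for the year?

Sanddale City, 1 Jan – 2 May 2007: 122 days → €182,000 × 3.3% × 122/365 = €2,007.4849
Summerland County, 3 May – 31 Dec 2007: 243 days → €182,000 × 1.8% × 243/365 = €2,181.0082
Total = €4,188.4932

€4,188.49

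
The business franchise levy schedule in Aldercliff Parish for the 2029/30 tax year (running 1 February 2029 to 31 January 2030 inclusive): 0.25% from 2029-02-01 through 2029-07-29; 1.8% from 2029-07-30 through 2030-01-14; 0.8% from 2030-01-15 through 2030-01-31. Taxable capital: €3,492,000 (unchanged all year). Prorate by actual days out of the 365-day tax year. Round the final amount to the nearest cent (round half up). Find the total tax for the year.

€34,685.61

2029-02-01 to 2029-07-29: 179 days at 0.25% → €3,492,000 × 0.25% × 179/365 = €4,281.2877
2029-07-30 to 2030-01-14: 169 days at 1.8% → €3,492,000 × 1.8% × 169/365 = €29,103.1890
2030-01-15 to 2030-01-31: 17 days at 0.8% → €3,492,000 × 0.8% × 17/365 = €1,301.1288
Total = €34,685.6055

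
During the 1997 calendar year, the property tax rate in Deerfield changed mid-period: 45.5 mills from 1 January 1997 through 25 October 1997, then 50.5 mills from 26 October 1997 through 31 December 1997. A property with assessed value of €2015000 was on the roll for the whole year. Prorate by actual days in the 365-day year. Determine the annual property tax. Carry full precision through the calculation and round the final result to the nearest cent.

€93531.88

1 January – 25 October 1997: 298 days at 45.5 mills → €2015000 × 4.55% × 298/365 = €74853.1096
26 October – 31 December 1997: 67 days at 50.5 mills → €2015000 × 5.05% × 67/365 = €18678.7740
Total = €93531.8836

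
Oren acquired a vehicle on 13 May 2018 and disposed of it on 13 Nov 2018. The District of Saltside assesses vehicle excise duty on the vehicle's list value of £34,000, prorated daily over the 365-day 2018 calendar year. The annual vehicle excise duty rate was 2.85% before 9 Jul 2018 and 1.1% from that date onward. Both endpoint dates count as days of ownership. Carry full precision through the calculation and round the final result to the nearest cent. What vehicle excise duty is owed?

13 May – 8 Jul 2018: 57 days at 2.85% → £34,000 × 2.85% × 57/365 = £151.3233
9 Jul – 13 Nov 2018: 128 days at 1.1% → £34,000 × 1.1% × 128/365 = £131.1562
Total = £282.4795

£282.48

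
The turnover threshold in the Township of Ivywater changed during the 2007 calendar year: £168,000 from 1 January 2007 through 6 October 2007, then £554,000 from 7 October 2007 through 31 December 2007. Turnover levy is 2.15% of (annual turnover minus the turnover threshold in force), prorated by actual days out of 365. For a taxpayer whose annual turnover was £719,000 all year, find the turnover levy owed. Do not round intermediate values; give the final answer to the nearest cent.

£9,891.12

1 January – 6 October 2007: 279 days, exemption £168,000 → (£719,000 − £168,000) × 2.15% × 279/365 = £9,055.2699
7 October – 31 December 2007: 86 days, exemption £554,000 → (£719,000 − £554,000) × 2.15% × 86/365 = £835.8493
Total = £9,891.1192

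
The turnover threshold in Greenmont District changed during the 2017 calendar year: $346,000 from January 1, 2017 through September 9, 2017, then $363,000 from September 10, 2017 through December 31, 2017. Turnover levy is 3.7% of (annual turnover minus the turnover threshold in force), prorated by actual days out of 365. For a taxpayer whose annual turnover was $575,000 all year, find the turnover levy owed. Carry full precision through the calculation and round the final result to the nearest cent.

January 1 – September 9, 2017: 252 days, exemption $346,000 → ($575,000 − $346,000) × 3.7% × 252/365 = $5,849.8521
September 10 – December 31, 2017: 113 days, exemption $363,000 → ($575,000 − $363,000) × 3.7% × 113/365 = $2,428.4164
Total = $8,278.2685

$8,278.27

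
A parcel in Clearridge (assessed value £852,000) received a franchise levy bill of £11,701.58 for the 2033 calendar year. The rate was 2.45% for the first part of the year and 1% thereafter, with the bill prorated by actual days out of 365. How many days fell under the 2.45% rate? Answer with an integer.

Let d = days at the first rate; then 365 − d days at the second rate.
£852,000 × [2.45%·d + 1%·(365−d)] / 365 = £11,701.58
Solving gives d = 94, so the new rate took effect on April 5, 2033.

94 days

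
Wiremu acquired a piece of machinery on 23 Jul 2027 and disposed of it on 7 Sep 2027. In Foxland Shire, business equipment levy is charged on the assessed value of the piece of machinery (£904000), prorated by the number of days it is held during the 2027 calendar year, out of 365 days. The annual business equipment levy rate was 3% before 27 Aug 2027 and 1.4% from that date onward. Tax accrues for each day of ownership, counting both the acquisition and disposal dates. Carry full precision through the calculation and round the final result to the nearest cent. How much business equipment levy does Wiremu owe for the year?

23 Jul – 26 Aug 2027: 35 days at 3% → £904000 × 3% × 35/365 = £2600.5479
27 Aug – 7 Sep 2027: 12 days at 1.4% → £904000 × 1.4% × 12/365 = £416.0877
Total = £3016.6356

£3016.64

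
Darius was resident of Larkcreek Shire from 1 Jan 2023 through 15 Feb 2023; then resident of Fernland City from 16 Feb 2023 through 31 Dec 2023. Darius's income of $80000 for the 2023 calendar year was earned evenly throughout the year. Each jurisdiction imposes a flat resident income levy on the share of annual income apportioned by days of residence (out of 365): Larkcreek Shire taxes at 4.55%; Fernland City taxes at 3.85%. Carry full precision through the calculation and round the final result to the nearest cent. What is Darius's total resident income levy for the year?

$3150.58

Larkcreek Shire, 1 Jan – 15 Feb 2023: 46 days → $80000 × 4.55% × 46/365 = $458.7397
Fernland City, 16 Feb – 31 Dec 2023: 319 days → $80000 × 3.85% × 319/365 = $2691.8356
Total = $3150.5753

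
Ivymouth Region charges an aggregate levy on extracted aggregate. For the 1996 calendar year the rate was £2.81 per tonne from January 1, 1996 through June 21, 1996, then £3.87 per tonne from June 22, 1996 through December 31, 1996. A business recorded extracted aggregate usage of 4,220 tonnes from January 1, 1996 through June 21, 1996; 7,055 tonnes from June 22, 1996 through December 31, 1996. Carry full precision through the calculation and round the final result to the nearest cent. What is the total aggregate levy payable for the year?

January 1 – June 21, 1996: 4,220 tonnes at £2.81/tonne → £11,858.20
June 22 – December 31, 1996: 7,055 tonnes at £3.87/tonne → £27,302.85

£39,161.05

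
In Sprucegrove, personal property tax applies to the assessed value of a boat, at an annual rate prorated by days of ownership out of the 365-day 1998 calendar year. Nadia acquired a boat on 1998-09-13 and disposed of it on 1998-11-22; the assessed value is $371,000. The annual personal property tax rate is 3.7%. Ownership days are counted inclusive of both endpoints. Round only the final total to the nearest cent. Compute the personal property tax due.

Days held (1998-09-13 to 1998-11-22): 71 out of 365
Tax = $371,000 × 3.7% × 71/365 = $2,670.1836

$2,670.18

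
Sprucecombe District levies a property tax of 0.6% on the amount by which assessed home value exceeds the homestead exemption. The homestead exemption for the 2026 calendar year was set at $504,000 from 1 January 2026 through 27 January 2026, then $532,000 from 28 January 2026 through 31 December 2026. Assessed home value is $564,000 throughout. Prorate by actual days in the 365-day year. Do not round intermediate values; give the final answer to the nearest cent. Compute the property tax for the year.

$204.43

1 January – 27 January 2026: 27 days, exemption $504,000 → ($564,000 − $504,000) × 0.6% × 27/365 = $26.6301
28 January – 31 December 2026: 338 days, exemption $532,000 → ($564,000 − $532,000) × 0.6% × 338/365 = $177.7973
Total = $204.4274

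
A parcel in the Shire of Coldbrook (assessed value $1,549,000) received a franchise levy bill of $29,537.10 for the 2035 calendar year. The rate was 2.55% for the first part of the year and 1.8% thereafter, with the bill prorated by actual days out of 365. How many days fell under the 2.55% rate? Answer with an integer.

52 days

Let d = days at the first rate; then 365 − d days at the second rate.
$1,549,000 × [2.55%·d + 1.8%·(365−d)] / 365 = $29,537.10
Solving gives d = 52, so the new rate took effect on 22 February 2035.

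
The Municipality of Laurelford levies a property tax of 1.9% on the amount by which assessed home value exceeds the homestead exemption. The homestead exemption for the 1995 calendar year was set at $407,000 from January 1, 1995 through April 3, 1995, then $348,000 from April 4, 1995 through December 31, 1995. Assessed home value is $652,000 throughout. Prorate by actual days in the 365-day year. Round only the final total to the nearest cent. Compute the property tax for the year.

January 1 – April 3, 1995: 93 days, exemption $407,000 → ($652,000 − $407,000) × 1.9% × 93/365 = $1,186.0685
April 4 – December 31, 1995: 272 days, exemption $348,000 → ($652,000 − $348,000) × 1.9% × 272/365 = $4,304.3068
Total = $5,490.3753

$5,490.38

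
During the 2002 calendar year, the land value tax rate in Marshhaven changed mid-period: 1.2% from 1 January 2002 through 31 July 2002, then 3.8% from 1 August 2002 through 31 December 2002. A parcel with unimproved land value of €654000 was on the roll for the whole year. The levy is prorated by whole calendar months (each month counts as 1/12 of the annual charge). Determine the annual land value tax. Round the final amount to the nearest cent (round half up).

1 January – 31 July 2002: 7 months at 1.2% → €654000 × 1.2% × 7/12 = €4578.0000
1 August – 31 December 2002: 5 months at 3.8% → €654000 × 3.8% × 5/12 = €10355.0000
Total = €14933.0000

€14933.00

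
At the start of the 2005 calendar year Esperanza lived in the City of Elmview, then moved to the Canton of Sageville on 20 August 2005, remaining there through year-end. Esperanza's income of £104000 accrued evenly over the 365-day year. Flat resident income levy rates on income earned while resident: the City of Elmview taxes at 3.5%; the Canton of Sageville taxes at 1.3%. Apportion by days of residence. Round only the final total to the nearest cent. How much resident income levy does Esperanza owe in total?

The City of Elmview, 1 January – 19 August 2005: 231 days → £104000 × 3.5% × 231/365 = £2303.6712
The Canton of Sageville, 20 August – 31 December 2005: 134 days → £104000 × 1.3% × 134/365 = £496.3507
Total = £2800.0219

£2800.02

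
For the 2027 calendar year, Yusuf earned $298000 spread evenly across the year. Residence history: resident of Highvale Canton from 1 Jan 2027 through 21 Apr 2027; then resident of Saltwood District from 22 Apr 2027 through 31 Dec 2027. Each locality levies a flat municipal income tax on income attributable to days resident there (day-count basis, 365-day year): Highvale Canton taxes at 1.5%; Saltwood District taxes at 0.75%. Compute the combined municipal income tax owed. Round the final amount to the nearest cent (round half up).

$2914.68

Highvale Canton, 1 Jan – 21 Apr 2027: 111 days → $298000 × 1.5% × 111/365 = $1359.3699
Saltwood District, 22 Apr – 31 Dec 2027: 254 days → $298000 × 0.75% × 254/365 = $1555.3151
Total = $2914.6849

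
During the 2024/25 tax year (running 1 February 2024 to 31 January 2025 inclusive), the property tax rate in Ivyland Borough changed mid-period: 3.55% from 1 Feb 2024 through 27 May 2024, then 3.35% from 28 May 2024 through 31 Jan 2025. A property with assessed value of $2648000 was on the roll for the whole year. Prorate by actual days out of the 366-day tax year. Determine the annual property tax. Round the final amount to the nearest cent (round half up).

1 Feb – 27 May 2024: 117 days at 3.55% → $2648000 × 3.55% × 117/366 = $30050.4590
28 May 2024 – 31 Jan 2025: 249 days at 3.35% → $2648000 × 3.35% × 249/366 = $60350.5246
Total = $90400.9836

$90400.98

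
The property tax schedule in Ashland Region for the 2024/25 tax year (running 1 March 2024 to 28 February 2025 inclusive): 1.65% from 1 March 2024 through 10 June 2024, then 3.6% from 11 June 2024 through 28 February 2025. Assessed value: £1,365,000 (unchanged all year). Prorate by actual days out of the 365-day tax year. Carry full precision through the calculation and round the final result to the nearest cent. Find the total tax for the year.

£41,701.68

1 March – 10 June 2024: 102 days at 1.65% → £1,365,000 × 1.65% × 102/365 = £6,293.9589
11 June 2024 – 28 February 2025: 263 days at 3.6% → £1,365,000 × 3.6% × 263/365 = £35,407.7260
Total = £41,701.6849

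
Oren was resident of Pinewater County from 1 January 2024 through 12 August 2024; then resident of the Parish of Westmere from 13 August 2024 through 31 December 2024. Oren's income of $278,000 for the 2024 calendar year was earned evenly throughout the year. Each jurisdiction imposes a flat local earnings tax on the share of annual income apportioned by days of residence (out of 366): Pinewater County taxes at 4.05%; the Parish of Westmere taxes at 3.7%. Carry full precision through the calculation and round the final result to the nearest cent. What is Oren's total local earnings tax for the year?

$10,884.16

Pinewater County, 1 January – 12 August 2024: 225 days → $278,000 × 4.05% × 225/366 = $6,921.5164
The Parish of Westmere, 13 August – 31 December 2024: 141 days → $278,000 × 3.7% × 141/366 = $3,962.6393
Total = $10,884.1557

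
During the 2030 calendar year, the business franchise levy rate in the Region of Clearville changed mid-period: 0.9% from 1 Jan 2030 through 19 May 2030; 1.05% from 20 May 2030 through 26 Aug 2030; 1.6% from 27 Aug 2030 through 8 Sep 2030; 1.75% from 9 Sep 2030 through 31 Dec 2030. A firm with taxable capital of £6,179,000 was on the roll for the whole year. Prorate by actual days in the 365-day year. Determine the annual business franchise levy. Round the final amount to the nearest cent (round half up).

£76,069.42

1 Jan – 19 May 2030: 139 days at 0.9% → £6,179,000 × 0.9% × 139/365 = £21,177.8877
20 May – 26 Aug 2030: 99 days at 1.05% → £6,179,000 × 1.05% × 99/365 = £17,597.4534
27 Aug – 8 Sep 2030: 13 days at 1.6% → £6,179,000 × 1.6% × 13/365 = £3,521.1836
9 Sep – 31 Dec 2030: 114 days at 1.75% → £6,179,000 × 1.75% × 114/365 = £33,772.8904
Total = £76,069.4151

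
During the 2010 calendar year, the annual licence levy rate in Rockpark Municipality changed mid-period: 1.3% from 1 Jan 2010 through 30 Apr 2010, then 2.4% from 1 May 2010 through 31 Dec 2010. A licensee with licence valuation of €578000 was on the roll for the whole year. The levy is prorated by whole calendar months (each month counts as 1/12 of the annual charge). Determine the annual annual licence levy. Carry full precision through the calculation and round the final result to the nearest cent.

1 Jan – 30 Apr 2010: 4 months at 1.3% → €578000 × 1.3% × 4/12 = €2504.6667
1 May – 31 Dec 2010: 8 months at 2.4% → €578000 × 2.4% × 8/12 = €9248.0000
Total = €11752.6667

€11752.67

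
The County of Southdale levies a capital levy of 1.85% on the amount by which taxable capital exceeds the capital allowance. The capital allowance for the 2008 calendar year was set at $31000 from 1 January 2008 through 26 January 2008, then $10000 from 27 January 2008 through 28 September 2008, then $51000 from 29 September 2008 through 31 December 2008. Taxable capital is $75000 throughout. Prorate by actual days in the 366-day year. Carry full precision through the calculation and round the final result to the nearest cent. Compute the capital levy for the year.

$980.10

1 January – 26 January 2008: 26 days, exemption $31000 → ($75000 − $31000) × 1.85% × 26/366 = $57.8251
27 January – 28 September 2008: 246 days, exemption $10000 → ($75000 − $10000) × 1.85% × 246/366 = $808.2377
29 September – 31 December 2008: 94 days, exemption $51000 → ($75000 − $51000) × 1.85% × 94/366 = $114.0328
Total = $980.0956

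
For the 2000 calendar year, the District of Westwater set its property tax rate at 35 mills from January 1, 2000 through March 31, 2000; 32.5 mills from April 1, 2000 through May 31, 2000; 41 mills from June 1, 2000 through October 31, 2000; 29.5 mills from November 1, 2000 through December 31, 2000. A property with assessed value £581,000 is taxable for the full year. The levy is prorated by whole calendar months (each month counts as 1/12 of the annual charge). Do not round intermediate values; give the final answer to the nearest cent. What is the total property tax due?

January 1 – March 31, 2000: 3 months at 35 mills → £581,000 × 3.5% × 3/12 = £5,083.7500
April 1 – May 31, 2000: 2 months at 32.5 mills → £581,000 × 3.25% × 2/12 = £3,147.0833
June 1 – October 31, 2000: 5 months at 41 mills → £581,000 × 4.1% × 5/12 = £9,925.4167
November 1 – December 31, 2000: 2 months at 29.5 mills → £581,000 × 2.95% × 2/12 = £2,856.5833
Total = £21,012.8333

£21,012.83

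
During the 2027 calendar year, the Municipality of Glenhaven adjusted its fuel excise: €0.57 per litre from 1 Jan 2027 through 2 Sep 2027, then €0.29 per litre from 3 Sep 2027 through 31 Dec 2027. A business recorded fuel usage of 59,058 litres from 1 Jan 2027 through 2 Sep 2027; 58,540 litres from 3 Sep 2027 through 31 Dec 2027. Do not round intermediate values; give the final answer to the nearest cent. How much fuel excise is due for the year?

€50,639.66

1 Jan – 2 Sep 2027: 59,058 litres at €0.57/litre → €33,663.06
3 Sep – 31 Dec 2027: 58,540 litres at €0.29/litre → €16,976.60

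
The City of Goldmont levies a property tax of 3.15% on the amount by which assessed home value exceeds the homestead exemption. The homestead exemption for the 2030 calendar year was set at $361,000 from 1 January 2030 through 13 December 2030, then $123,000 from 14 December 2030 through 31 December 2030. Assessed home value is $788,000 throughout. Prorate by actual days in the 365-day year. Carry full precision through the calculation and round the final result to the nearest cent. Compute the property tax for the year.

1 January – 13 December 2030: 347 days, exemption $361,000 → ($788,000 − $361,000) × 3.15% × 347/365 = $12,787.1877
14 December – 31 December 2030: 18 days, exemption $123,000 → ($788,000 − $123,000) × 3.15% × 18/365 = $1,033.0274
Total = $13,820.2151

$13,820.22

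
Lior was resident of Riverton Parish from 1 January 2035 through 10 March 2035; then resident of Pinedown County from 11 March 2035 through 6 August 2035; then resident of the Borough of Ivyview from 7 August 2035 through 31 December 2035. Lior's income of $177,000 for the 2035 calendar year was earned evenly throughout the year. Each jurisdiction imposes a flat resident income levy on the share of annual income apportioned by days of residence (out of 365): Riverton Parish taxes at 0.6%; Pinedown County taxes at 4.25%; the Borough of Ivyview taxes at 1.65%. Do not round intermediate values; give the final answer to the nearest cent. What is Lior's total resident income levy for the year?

Riverton Parish, 1 January – 10 March 2035: 69 days → $177,000 × 0.6% × 69/365 = $200.7616
Pinedown County, 11 March – 6 August 2035: 149 days → $177,000 × 4.25% × 149/365 = $3,070.8288
The Borough of Ivyview, 7 August – 31 December 2035: 147 days → $177,000 × 1.65% × 147/365 = $1,176.2014
Total = $4,447.7918

$4,447.79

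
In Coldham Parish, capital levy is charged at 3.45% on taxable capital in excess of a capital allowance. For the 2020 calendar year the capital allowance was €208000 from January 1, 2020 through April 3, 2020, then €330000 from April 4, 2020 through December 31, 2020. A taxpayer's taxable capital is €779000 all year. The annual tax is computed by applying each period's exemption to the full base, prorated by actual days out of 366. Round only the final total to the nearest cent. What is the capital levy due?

€16571.50

January 1 – April 3, 2020: 94 days, exemption €208000 → (€779000 − €208000) × 3.45% × 94/366 = €5059.4344
April 4 – December 31, 2020: 272 days, exemption €330000 → (€779000 − €330000) × 3.45% × 272/366 = €11512.0656
Total = €16571.5000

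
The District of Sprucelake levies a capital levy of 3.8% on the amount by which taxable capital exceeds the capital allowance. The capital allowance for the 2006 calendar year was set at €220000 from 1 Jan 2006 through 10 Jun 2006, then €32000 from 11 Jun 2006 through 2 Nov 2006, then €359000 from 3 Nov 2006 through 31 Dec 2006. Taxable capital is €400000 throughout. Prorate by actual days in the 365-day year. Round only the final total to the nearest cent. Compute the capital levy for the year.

€8824.22

1 Jan – 10 Jun 2006: 161 days, exemption €220000 → (€400000 − €220000) × 3.8% × 161/365 = €3017.0959
11 Jun – 2 Nov 2006: 145 days, exemption €32000 → (€400000 − €32000) × 3.8% × 145/365 = €5555.2877
3 Nov – 31 Dec 2006: 59 days, exemption €359000 → (€400000 − €359000) × 3.8% × 59/365 = €251.8411
Total = €8824.2247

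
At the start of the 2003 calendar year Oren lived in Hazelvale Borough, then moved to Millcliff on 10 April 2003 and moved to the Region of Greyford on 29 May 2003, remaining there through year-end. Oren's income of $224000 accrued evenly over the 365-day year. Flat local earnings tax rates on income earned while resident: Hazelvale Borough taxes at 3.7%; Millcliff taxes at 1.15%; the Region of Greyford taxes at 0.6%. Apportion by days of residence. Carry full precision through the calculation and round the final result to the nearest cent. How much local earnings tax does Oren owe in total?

$3392.83

Hazelvale Borough, 1 January – 9 April 2003: 99 days → $224000 × 3.7% × 99/365 = $2247.9781
Millcliff, 10 April – 28 May 2003: 49 days → $224000 × 1.15% × 49/365 = $345.8192
The Region of Greyford, 29 May – 31 December 2003: 217 days → $224000 × 0.6% × 217/365 = $799.0356
Total = $3392.8329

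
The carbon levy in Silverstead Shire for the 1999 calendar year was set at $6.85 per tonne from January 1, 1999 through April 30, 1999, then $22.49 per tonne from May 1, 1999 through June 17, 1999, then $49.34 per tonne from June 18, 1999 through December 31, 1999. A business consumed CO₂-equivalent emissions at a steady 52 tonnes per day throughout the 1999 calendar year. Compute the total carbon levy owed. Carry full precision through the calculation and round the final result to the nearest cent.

$604,318.00

January 1 – April 30, 1999: 120 days × 52 tonnes/day = 6,240 tonnes at $6.85/tonne → $42,744.00
May 1 – June 17, 1999: 48 days × 52 tonnes/day = 2,496 tonnes at $22.49/tonne → $56,135.04
June 18 – December 31, 1999: 197 days × 52 tonnes/day = 10,244 tonnes at $49.34/tonne → $505,438.96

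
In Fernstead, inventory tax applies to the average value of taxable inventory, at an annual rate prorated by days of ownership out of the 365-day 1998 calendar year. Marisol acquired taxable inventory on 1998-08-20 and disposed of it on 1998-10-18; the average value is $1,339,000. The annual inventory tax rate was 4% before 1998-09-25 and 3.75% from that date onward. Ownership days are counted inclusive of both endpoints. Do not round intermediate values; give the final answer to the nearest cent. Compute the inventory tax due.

$8,584.27

1998-08-20 to 1998-09-24: 36 days at 4% → $1,339,000 × 4% × 36/365 = $5,282.6301
1998-09-25 to 1998-10-18: 24 days at 3.75% → $1,339,000 × 3.75% × 24/365 = $3,301.6438
Total = $8,584.2740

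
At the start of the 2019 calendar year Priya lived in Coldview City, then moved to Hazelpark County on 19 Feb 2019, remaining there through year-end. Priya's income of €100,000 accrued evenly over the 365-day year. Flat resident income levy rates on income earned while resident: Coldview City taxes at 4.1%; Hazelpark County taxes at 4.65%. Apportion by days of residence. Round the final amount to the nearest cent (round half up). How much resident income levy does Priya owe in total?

€4,576.16

Coldview City, 1 Jan – 18 Feb 2019: 49 days → €100,000 × 4.1% × 49/365 = €550.4110
Hazelpark County, 19 Feb – 31 Dec 2019: 316 days → €100,000 × 4.65% × 316/365 = €4,025.7534
Total = €4,576.1644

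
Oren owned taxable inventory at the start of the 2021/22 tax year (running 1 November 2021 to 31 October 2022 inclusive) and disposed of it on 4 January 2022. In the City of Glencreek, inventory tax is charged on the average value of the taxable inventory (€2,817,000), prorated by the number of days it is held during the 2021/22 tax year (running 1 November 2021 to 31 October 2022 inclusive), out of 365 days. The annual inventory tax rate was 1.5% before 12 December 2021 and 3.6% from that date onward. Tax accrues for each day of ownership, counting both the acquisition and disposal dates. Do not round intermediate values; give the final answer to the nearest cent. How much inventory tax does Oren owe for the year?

1 November – 11 December 2021: 41 days at 1.5% → €2,817,000 × 1.5% × 41/365 = €4,746.4521
12 December 2021 – 4 January 2022: 24 days at 3.6% → €2,817,000 × 3.6% × 24/365 = €6,668.1863
Total = €11,414.6384

€11,414.64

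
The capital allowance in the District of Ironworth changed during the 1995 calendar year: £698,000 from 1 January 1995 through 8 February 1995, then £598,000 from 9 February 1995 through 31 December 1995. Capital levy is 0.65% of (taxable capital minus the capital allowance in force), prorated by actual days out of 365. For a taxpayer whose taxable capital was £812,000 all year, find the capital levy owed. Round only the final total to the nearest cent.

£1,321.55

1 January – 8 February 1995: 39 days, exemption £698,000 → (£812,000 − £698,000) × 0.65% × 39/365 = £79.1753
9 February – 31 December 1995: 326 days, exemption £598,000 → (£812,000 − £598,000) × 0.65% × 326/365 = £1,242.3726
Total = £1,321.5479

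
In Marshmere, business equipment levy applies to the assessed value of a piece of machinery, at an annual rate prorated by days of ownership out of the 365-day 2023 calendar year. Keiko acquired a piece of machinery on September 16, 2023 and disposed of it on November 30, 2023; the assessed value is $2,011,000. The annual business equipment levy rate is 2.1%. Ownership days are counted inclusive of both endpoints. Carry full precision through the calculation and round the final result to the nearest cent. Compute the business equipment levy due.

$8,793.30

Days held (September 16 – November 30, 2023): 76 out of 365
Tax = $2,011,000 × 2.1% × 76/365 = $8,793.3041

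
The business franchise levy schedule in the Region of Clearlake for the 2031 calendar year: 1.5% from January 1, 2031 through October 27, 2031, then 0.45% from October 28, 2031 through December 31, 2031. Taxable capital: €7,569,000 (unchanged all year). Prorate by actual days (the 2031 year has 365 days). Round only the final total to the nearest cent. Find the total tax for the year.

€99,382.01

January 1 – October 27, 2031: 300 days at 1.5% → €7,569,000 × 1.5% × 300/365 = €93,316.4384
October 28 – December 31, 2031: 65 days at 0.45% → €7,569,000 × 0.45% × 65/365 = €6,065.5685
Total = €99,382.0068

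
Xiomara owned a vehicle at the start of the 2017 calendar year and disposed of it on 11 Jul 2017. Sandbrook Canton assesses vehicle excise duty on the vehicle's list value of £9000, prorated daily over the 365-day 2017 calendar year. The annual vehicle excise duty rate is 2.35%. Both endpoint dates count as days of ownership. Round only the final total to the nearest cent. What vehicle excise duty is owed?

Days held (1 Jan – 11 Jul 2017): 192 out of 365
Tax = £9000 × 2.35% × 192/365 = £111.2548

£111.25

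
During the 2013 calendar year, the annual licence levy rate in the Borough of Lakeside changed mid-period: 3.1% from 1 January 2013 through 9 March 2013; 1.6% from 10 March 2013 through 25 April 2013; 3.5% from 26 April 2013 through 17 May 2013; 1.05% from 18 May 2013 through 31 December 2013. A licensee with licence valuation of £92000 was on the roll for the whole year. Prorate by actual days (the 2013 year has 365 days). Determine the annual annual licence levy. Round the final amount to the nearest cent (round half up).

1 January – 9 March 2013: 68 days at 3.1% → £92000 × 3.1% × 68/365 = £531.3315
10 March – 25 April 2013: 47 days at 1.6% → £92000 × 1.6% × 47/365 = £189.5452
26 April – 17 May 2013: 22 days at 3.5% → £92000 × 3.5% × 22/365 = £194.0822
18 May – 31 December 2013: 228 days at 1.05% → £92000 × 1.05% × 228/365 = £603.4192
Total = £1518.3781

£1518.38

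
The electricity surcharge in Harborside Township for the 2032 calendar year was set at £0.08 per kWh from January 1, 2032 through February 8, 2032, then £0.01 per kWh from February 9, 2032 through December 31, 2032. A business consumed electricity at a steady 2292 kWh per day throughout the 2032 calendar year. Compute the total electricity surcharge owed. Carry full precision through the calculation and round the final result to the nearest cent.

January 1 – February 8, 2032: 39 days × 2292 kWh/day = 89,388 kWh at £0.08/kWh → £7,151.04
February 9 – December 31, 2032: 327 days × 2292 kWh/day = 749,484 kWh at £0.01/kWh → £7,494.84

£14,645.88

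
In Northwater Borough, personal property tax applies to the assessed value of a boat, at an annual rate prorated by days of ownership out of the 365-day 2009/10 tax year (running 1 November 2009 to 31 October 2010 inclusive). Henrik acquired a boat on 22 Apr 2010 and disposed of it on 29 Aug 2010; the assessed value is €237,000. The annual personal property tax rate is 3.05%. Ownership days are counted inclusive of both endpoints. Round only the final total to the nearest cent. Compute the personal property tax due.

€2,574.53

Days held (22 Apr – 29 Aug 2010): 130 out of 365
Tax = €237,000 × 3.05% × 130/365 = €2,574.5342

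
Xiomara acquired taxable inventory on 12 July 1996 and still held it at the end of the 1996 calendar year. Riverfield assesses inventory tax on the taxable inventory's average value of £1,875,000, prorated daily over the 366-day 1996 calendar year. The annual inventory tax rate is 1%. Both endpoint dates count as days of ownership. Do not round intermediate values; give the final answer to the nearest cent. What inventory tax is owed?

£8,862.70

Days held (12 July – 31 December 1996): 173 out of 366
Tax = £1,875,000 × 1% × 173/366 = £8,862.7049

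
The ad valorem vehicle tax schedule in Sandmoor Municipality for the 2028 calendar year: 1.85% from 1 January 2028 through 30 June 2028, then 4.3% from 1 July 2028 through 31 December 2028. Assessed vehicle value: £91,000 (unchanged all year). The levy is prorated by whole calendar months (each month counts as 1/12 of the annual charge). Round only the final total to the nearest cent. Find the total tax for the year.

1 January – 30 June 2028: 6 months at 1.85% → £91,000 × 1.85% × 6/12 = £841.7500
1 July – 31 December 2028: 6 months at 4.3% → £91,000 × 4.3% × 6/12 = £1,956.5000
Total = £2,798.2500

£2,798.25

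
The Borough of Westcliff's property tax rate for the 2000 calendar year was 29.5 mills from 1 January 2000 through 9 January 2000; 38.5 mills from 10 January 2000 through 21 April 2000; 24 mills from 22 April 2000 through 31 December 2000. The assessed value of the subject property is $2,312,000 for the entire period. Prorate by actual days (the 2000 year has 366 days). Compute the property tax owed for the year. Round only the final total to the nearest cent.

$65,235.04

1 January – 9 January 2000: 9 days at 29.5 mills → $2,312,000 × 2.95% × 9/366 = $1,677.1475
10 January – 21 April 2000: 103 days at 38.5 mills → $2,312,000 × 3.85% × 103/366 = $25,049.8251
22 April – 31 December 2000: 254 days at 24 mills → $2,312,000 × 2.4% × 254/366 = $38,508.0656
Total = $65,235.0383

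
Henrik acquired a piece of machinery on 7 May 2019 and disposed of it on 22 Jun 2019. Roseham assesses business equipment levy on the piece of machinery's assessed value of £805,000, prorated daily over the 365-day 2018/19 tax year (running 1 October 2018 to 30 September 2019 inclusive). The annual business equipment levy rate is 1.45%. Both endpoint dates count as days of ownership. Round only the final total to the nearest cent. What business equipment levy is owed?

£1,503.03

Days held (7 May – 22 Jun 2019): 47 out of 365
Tax = £805,000 × 1.45% × 47/365 = £1,503.0342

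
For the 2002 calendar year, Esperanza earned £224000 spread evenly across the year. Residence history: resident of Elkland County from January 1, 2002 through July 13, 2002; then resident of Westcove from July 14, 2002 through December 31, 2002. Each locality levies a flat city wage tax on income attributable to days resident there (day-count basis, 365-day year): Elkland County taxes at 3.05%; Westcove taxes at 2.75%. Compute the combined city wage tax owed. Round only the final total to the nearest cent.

Elkland County, January 1 – July 13, 2002: 194 days → £224000 × 3.05% × 194/365 = £3631.2548
Westcove, July 14 – December 31, 2002: 171 days → £224000 × 2.75% × 171/365 = £2885.9178
Total = £6517.1726

£6517.17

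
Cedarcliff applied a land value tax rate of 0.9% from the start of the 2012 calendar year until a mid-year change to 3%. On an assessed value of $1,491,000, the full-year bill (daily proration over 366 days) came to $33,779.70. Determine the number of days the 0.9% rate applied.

Let d = days at the first rate; then 366 − d days at the second rate.
$1,491,000 × [0.9%·d + 3%·(366−d)] / 366 = $33,779.70
Solving gives d = 128, so the new rate took effect on 8 May 2012.

128 days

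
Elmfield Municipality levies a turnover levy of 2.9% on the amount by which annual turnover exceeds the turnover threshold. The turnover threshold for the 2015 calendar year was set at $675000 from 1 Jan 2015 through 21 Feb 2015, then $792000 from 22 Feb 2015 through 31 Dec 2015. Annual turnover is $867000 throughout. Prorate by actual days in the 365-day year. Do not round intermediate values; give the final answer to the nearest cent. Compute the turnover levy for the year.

$2658.39

1 Jan – 21 Feb 2015: 52 days, exemption $675000 → ($867000 − $675000) × 2.9% × 52/365 = $793.2493
22 Feb – 31 Dec 2015: 313 days, exemption $792000 → ($867000 − $792000) × 2.9% × 313/365 = $1865.1370
Total = $2658.3863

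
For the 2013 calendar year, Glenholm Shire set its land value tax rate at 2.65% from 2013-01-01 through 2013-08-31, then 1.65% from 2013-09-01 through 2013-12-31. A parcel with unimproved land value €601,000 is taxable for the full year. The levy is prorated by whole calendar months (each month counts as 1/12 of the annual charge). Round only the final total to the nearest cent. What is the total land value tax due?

€13,923.17

2013-01-01 to 2013-08-31: 8 months at 2.65% → €601,000 × 2.65% × 8/12 = €10,617.6667
2013-09-01 to 2013-12-31: 4 months at 1.65% → €601,000 × 1.65% × 4/12 = €3,305.5000
Total = €13,923.1667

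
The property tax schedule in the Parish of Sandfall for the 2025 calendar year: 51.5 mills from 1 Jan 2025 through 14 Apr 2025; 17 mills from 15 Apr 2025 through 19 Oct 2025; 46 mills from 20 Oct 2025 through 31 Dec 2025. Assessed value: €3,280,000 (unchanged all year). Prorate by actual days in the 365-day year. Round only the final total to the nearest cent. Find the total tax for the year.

1 Jan – 14 Apr 2025: 104 days at 51.5 mills → €3,280,000 × 5.15% × 104/365 = €48,130.6301
15 Apr – 19 Oct 2025: 188 days at 17 mills → €3,280,000 × 1.7% × 188/365 = €28,720.2192
20 Oct – 31 Dec 2025: 73 days at 46 mills → €3,280,000 × 4.6% × 73/365 = €30,176.0000
Total = €107,026.8493

€107,026.85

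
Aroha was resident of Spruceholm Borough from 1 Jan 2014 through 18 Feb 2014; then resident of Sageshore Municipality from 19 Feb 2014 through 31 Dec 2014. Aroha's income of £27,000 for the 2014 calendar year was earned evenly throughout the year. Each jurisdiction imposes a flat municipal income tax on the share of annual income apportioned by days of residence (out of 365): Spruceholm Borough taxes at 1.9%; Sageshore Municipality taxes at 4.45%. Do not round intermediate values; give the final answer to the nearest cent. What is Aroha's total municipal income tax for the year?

Spruceholm Borough, 1 Jan – 18 Feb 2014: 49 days → £27,000 × 1.9% × 49/365 = £68.8685
Sageshore Municipality, 19 Feb – 31 Dec 2014: 316 days → £27,000 × 4.45% × 316/365 = £1,040.2027
Total = £1,109.0712

£1,109.07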